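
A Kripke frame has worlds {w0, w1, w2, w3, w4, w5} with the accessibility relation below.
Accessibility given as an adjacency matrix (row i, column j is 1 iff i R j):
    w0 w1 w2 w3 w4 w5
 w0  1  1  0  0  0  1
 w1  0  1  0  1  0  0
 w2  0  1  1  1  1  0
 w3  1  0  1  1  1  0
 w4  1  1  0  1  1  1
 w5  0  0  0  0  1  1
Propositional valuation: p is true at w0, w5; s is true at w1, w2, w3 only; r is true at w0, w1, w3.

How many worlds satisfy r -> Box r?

Let φ = r -> Box r. Evaluate φ at each world:
  w0 (successors {w0, w1, w5}): φ is false.
  w1 (successors {w1, w3}): φ is true.
  w2 (successors {w1, w2, w3, w4}): φ is true.
  w3 (successors {w0, w2, w3, w4}): φ is false.
  w4 (successors {w0, w1, w3, w4, w5}): φ is true.
  w5 (successors {w4, w5}): φ is true.
For instance, at w0:
  At w0: r is true, Box r is false, so r -> Box r is false.
    At w0: Box r requires r at every successor {w0, w1, w5}.
      r fails at w5, so Box r is false at w0.
Satisfying worlds: {w1, w2, w4, w5}

4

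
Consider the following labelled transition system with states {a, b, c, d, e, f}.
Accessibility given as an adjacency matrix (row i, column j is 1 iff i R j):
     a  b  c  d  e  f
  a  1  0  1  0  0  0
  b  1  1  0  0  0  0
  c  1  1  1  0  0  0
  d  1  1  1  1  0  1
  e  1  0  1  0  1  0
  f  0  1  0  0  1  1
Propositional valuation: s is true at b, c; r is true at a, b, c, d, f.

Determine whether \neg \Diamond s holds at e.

At e: \Diamond s is true, so \neg \Diamond s is false.
  At e: \Diamond s requires s at some successor in {a, c, e}.
    s holds at c, so \Diamond s is true at e.

No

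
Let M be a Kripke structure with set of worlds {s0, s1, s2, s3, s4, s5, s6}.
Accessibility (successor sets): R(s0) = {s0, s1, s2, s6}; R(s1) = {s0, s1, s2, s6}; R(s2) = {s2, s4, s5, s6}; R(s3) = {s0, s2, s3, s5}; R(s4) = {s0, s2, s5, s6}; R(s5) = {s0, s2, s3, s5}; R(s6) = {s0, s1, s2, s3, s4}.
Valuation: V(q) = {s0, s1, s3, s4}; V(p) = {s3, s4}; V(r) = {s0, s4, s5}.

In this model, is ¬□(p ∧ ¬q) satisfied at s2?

At s2: □(p ∧ ¬q) is false, so ¬□(p ∧ ¬q) is true.
  At s2: □(p ∧ ¬q) requires p ∧ ¬q at every successor {s2, s4, s5, s6}.
    p ∧ ¬q fails at s2, so □(p ∧ ¬q) is false at s2.

Yes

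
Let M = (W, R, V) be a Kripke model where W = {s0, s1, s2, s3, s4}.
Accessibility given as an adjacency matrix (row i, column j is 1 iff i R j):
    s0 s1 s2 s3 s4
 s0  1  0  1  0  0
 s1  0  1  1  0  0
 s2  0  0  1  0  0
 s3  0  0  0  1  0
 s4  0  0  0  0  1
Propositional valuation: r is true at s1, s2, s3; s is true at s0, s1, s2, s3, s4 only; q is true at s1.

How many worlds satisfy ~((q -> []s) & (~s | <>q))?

Let φ = ~((q -> []s) & (~s | <>q)). Evaluate φ at each world:
  s0 (successors {s0, s2}): φ is true.
  s1 (successors {s1, s2}): φ is false.
  s2 (successors {s2}): φ is true.
  s3 (successors {s3}): φ is true.
  s4 (successors {s4}): φ is true.
For instance, at s1:
  At s1: (q -> []s) & (~s | <>q) is true, so ~((q -> []s) & (~s | <>q)) is false.
    At s1: q -> []s is true, ~s | <>q is true, so (q -> []s) & (~s | <>q) is true.
      At s1: q is true, []s is true, so q -> []s is true.
      At s1: ~s is false, <>q is true, so ~s | <>q is true.
Satisfying worlds: {s0, s2, s3, s4}

4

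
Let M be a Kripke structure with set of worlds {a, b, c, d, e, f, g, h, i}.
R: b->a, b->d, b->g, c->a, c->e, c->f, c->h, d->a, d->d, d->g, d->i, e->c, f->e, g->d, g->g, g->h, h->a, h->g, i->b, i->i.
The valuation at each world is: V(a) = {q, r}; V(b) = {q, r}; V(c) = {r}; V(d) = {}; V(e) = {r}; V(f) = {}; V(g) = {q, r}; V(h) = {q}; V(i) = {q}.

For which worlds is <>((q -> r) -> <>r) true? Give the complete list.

b, c, d, e, f, g, h, i

Let φ = <>((q -> r) -> <>r). Evaluate φ at each world:
  a (successors ∅): φ is false.
  b (successors {a, d, g}): φ is true.
  c (successors {a, e, f, h}): φ is true.
  d (successors {a, d, g, i}): φ is true.
  e (successors {c}): φ is true.
  f (successors {e}): φ is true.
  g (successors {d, g, h}): φ is true.
  h (successors {a, g}): φ is true.
  i (successors {b, i}): φ is true.
For instance, at c:
  At c: <>((q -> r) -> <>r) requires (q -> r) -> <>r at some successor in {a, e, f, h}.
    (q -> r) -> <>r holds at e, so <>((q -> r) -> <>r) is true at c.
      At e: q -> r is true, <>r is true, so (q -> r) -> <>r is true.
Satisfying worlds: {b, c, d, e, f, g, h, i}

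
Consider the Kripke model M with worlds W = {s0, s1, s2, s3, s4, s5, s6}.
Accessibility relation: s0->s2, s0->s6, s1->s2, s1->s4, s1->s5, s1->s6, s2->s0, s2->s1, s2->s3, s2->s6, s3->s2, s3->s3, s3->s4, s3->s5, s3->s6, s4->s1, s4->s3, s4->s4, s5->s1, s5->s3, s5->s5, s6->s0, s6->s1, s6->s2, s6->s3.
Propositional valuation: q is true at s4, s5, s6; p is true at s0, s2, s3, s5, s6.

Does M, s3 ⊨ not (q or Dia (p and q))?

Recall that Dia ψ holds at a world iff ψ holds at some accessible world.
At s3: q or Dia (p and q) is true, so not (q or Dia (p and q)) is false.
  At s3: q is false, Dia (p and q) is true, so q or Dia (p and q) is true.
    At s3: Dia (p and q) requires p and q at some successor in {s2, s3, s4, s5, s6}.
      p and q holds at s5, so Dia (p and q) is true at s3.

No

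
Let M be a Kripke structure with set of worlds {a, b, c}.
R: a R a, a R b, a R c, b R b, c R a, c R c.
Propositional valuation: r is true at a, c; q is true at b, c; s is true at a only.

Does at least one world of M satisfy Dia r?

Let φ = Dia r. Evaluate φ at each world:
  a (successors {a, b, c}): φ is true.
  b (successors {b}): φ is false.
  c (successors {a, c}): φ is true.
Detail at a (witness):
  At a: Dia r requires r at some successor in {a, b, c}.
    r holds at a, so Dia r is true at a.

Yes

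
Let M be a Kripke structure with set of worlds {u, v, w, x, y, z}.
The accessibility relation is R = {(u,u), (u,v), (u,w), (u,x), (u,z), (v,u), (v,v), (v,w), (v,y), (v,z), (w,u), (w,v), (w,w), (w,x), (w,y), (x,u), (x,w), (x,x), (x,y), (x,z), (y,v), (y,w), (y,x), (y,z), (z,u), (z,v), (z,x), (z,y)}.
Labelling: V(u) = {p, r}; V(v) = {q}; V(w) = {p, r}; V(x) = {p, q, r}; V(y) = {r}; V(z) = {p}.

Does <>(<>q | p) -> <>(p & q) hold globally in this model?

Recall that <>ψ holds at a world iff ψ holds at some accessible world.
Let φ = <>(<>q | p) -> <>(p & q). Evaluate φ at each world:
  u (successors {u, v, w, x, z}): φ is true.
  v (successors {u, v, w, y, z}): φ is false.
  w (successors {u, v, w, x, y}): φ is true.
  x (successors {u, w, x, y, z}): φ is true.
  y (successors {v, w, x, z}): φ is true.
  z (successors {u, v, x, y}): φ is true.
Detail at v (counterexample):
  At v: <>(<>q | p) is true, <>(p & q) is false, so <>(<>q | p) -> <>(p & q) is false.
    At v: <>(<>q | p) requires <>q | p at some successor in {u, v, w, y, z}.
      <>q | p holds at u, so <>(<>q | p) is true at v.
    At v: <>(p & q) requires p & q at some successor in {u, v, w, y, z}.
      At u: p & q is false.
      At v: p & q is false.
      At w: p & q is false.
      At y: p & q is false.
      At z: p & q is false.
    So <>(p & q) is false at v.

No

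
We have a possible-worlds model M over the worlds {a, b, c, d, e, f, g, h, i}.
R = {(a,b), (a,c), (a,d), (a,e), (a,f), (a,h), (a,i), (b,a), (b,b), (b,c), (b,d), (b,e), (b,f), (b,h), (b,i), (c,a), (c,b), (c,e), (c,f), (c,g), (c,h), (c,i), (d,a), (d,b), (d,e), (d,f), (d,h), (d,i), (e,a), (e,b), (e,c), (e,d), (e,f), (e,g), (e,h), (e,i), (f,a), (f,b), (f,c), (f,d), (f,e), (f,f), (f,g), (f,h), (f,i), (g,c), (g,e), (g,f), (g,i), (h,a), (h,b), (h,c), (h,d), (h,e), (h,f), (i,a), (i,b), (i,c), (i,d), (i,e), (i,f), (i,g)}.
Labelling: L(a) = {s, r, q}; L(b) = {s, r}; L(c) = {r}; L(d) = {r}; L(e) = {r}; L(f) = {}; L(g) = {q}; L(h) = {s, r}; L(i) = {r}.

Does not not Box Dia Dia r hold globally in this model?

Recall that Box ψ holds at a world iff ψ holds at every accessible world, and Dia ψ holds iff ψ holds at some accessible world.
Let φ = not not Box Dia Dia r. Evaluate φ at each world:
  a (successors {b, c, d, e, f, h, i}): φ is true.
  b (successors {a, b, c, d, e, f, h, i}): φ is true.
  c (successors {a, b, e, f, g, h, i}): φ is true.
  d (successors {a, b, e, f, h, i}): φ is true.
  e (successors {a, b, c, d, f, g, h, i}): φ is true.
  f (successors {a, b, c, d, e, f, g, h, i}): φ is true.
  g (successors {c, e, f, i}): φ is true.
  h (successors {a, b, c, d, e, f}): φ is true.
  i (successors {a, b, c, d, e, f, g}): φ is true.
For instance, at f:
  At f: not Box Dia Dia r is false, so not not Box Dia Dia r is true.
    At f: Box Dia Dia r is true, so not Box Dia Dia r is false.
      At f: Box Dia Dia r requires Dia Dia r at every successor {a, b, c, d, e, f, g, h, i}.
        At a: Dia Dia r is true.
        At b: Dia Dia r is true.
        At c: Dia Dia r is true.
        At d: Dia Dia r is true.
        At e: Dia Dia r is true.
        At f: Dia Dia r is true.
        At g: Dia Dia r is true.
        At h: Dia Dia r is true.
        At i: Dia Dia r is true.
      So Box Dia Dia r is true at f.

Yes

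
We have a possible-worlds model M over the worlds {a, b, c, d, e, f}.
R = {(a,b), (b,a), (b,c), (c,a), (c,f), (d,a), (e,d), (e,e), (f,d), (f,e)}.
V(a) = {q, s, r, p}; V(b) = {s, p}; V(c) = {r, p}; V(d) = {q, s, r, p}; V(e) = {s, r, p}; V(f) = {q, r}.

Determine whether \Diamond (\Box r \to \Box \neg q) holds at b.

Yes

At b: \Diamond (\Box r \to \Box \neg q) requires \Box r \to \Box \neg q at some successor in {a, c}.
  \Box r \to \Box \neg q holds at a, so \Diamond (\Box r \to \Box \neg q) is true at b.
    At a: \Box r is false, \Box \neg q is true, so \Box r \to \Box \neg q is true.
      At a: \Box r requires r at every successor {b}.
        r fails at b, so \Box r is false at a.
      At a: \Box \neg q requires \neg q at every successor {b}.
        At b: \neg q is true.
      So \Box \neg q is true at a.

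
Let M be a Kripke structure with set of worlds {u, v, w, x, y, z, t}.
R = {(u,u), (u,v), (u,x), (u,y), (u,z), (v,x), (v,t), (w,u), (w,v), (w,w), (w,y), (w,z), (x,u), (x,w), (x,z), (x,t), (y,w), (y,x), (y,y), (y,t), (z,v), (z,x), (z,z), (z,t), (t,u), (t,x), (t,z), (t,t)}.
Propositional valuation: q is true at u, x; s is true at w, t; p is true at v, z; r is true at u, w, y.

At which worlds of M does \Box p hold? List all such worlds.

none

Let φ = \Box p. Evaluate φ at each world:
  u (successors {u, v, x, y, z}): φ is false.
  v (successors {x, t}): φ is false.
  w (successors {u, v, w, y, z}): φ is false.
  x (successors {u, w, z, t}): φ is false.
  y (successors {w, x, y, t}): φ is false.
  z (successors {v, x, z, t}): φ is false.
  t (successors {u, x, z, t}): φ is false.
For instance, at w:
  At w: \Box p requires p at every successor {u, v, w, y, z}.
    p fails at u, so \Box p is false at w.
Satisfying worlds: none.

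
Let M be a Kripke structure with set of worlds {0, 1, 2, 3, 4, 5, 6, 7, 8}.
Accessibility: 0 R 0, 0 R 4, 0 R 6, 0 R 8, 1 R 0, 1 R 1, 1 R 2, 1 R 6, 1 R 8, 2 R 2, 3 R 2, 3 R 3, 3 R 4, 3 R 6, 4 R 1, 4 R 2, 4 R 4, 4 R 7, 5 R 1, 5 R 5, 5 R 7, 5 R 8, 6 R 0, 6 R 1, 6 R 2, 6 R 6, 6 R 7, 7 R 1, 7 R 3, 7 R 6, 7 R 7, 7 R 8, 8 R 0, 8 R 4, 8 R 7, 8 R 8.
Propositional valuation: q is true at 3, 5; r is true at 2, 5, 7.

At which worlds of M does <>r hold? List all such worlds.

Let φ = <>r. Evaluate φ at each world:
  0 (successors {0, 4, 6, 8}): φ is false.
  1 (successors {0, 1, 2, 6, 8}): φ is true.
  2 (successors {2}): φ is true.
  3 (successors {2, 3, 4, 6}): φ is true.
  4 (successors {1, 2, 4, 7}): φ is true.
  5 (successors {1, 5, 7, 8}): φ is true.
  6 (successors {0, 1, 2, 6, 7}): φ is true.
  7 (successors {1, 3, 6, 7, 8}): φ is true.
  8 (successors {0, 4, 7, 8}): φ is true.
For instance, at 1:
  At 1: <>r requires r at some successor in {0, 1, 2, 6, 8}.
    r holds at 2, so <>r is true at 1.
Satisfying worlds: {1, 2, 3, 4, 5, 6, 7, 8}

1, 2, 3, 4, 5, 6, 7, 8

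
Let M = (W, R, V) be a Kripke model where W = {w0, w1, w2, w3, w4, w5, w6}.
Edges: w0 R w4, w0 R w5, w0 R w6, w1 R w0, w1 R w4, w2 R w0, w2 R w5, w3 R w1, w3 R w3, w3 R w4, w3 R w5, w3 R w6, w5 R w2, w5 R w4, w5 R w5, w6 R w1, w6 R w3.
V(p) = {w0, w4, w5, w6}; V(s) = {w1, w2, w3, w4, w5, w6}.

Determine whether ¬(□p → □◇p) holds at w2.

At w2: □p → □◇p is true, so ¬(□p → □◇p) is false.
  At w2: □p is true, □◇p is true, so □p → □◇p is true.
    At w2: □p requires p at every successor {w0, w5}.
      At w0: p is true.
      At w5: p is true.
    So □p is true at w2.
    At w2: □◇p requires ◇p at every successor {w0, w5}.
      At w0: ◇p is true.
      At w5: ◇p is true.
    So □◇p is true at w2.

No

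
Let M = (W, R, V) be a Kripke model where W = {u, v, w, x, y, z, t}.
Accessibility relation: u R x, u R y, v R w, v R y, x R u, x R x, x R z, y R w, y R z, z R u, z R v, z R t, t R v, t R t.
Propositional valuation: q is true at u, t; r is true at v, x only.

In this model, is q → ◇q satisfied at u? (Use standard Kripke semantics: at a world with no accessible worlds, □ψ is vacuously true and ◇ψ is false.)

No

At u: q is true, ◇q is false, so q → ◇q is false.
  At u: ◇q requires q at some successor in {x, y}.
    At x: q is false.
    At y: q is false.
  So ◇q is false at u.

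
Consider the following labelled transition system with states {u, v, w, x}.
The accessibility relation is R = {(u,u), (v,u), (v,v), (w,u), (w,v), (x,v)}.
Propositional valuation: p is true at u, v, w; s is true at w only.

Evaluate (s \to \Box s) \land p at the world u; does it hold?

Recall that \Box ψ holds at a world iff ψ holds at every accessible world, and \Diamond ψ holds iff ψ holds at some accessible world.
At u: s \to \Box s is true, p is true, so (s \to \Box s) \land p is true.
  At u: s is false, \Box s is false, so s \to \Box s is true.
    At u: \Box s requires s at every successor {u}.
      s fails at u, so \Box s is false at u.

Yes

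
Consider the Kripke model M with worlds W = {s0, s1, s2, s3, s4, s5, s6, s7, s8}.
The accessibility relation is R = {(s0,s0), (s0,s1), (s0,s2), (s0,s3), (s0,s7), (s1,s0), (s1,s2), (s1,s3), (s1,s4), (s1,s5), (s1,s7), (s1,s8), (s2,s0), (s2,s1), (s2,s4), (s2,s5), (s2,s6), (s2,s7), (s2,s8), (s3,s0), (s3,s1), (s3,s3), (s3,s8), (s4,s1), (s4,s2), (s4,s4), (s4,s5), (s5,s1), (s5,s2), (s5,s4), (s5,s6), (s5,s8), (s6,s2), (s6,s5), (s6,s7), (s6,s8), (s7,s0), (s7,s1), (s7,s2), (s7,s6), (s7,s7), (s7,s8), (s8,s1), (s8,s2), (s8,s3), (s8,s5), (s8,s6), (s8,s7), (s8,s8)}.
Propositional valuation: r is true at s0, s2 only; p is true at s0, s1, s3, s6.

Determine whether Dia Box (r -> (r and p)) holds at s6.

Yes

At s6: Dia Box (r -> (r and p)) requires Box (r -> (r and p)) at some successor in {s2, s5, s7, s8}.
  Box (r -> (r and p)) holds at s2, so Dia Box (r -> (r and p)) is true at s6.
    At s2: Box (r -> (r and p)) requires r -> (r and p) at every successor {s0, s1, s4, s5, s6, s7, s8}.
      At s0: r -> (r and p) is true.
      At s1: r -> (r and p) is true.
      At s4: r -> (r and p) is true.
      At s5: r -> (r and p) is true.
      At s6: r -> (r and p) is true.
      At s7: r -> (r and p) is true.
      At s8: r -> (r and p) is true.
    So Box (r -> (r and p)) is true at s2.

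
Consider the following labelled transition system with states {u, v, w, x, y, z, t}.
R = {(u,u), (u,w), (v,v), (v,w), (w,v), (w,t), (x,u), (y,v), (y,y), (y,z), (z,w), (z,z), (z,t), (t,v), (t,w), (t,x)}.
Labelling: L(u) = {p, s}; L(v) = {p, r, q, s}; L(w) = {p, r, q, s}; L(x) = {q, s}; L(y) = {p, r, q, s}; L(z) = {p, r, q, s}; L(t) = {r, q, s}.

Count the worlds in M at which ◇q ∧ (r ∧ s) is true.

5

Recall that ◇ψ holds at a world iff ψ holds at some accessible world.
Let φ = ◇q ∧ (r ∧ s). Evaluate φ at each world:
  u (successors {u, w}): φ is false.
  v (successors {v, w}): φ is true.
  w (successors {v, t}): φ is true.
  x (successors {u}): φ is false.
  y (successors {v, y, z}): φ is true.
  z (successors {w, z, t}): φ is true.
  t (successors {v, w, x}): φ is true.
For instance, at x:
  At x: ◇q is false, r ∧ s is false, so ◇q ∧ (r ∧ s) is false.
    At x: ◇q requires q at some successor in {u}.
      At u: q is false.
    So ◇q is false at x.
Satisfying worlds: {v, w, y, z, t}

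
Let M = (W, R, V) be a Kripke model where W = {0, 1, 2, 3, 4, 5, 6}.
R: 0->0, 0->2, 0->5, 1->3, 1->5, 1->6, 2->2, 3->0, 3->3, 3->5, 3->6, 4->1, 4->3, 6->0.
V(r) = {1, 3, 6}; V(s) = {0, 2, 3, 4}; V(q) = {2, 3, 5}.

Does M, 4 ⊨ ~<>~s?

No

Recall that <>ψ holds at a world iff ψ holds at some accessible world.
At 4: <>~s is true, so ~<>~s is false.
  At 4: <>~s requires ~s at some successor in {1, 3}.
    ~s holds at 1, so <>~s is true at 4.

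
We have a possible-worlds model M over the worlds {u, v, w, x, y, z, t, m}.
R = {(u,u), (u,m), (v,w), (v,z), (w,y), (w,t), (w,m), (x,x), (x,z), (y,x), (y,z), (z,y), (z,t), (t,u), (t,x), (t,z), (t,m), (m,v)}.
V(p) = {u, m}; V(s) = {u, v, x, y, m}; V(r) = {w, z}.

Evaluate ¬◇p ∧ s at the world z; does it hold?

At z: ¬◇p is true, s is false, so ¬◇p ∧ s is false.
  At z: ◇p is false, so ¬◇p is true.
    At z: ◇p requires p at some successor in {y, t}.
      At y: p is false.
      At t: p is false.
    So ◇p is false at z.

No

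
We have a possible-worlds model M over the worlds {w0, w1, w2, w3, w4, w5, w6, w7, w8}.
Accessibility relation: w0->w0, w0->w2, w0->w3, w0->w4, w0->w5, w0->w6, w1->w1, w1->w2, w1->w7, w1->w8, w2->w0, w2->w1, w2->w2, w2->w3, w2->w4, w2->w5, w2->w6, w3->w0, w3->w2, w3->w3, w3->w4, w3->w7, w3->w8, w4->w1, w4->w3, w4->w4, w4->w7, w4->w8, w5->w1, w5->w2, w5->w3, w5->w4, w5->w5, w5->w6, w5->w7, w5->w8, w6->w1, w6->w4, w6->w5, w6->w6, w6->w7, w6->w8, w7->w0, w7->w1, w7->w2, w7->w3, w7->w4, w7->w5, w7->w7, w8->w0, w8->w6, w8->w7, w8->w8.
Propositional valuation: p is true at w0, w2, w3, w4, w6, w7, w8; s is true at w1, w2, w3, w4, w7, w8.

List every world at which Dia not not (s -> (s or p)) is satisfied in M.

Recall that Dia ψ holds at a world iff ψ holds at some accessible world.
Let φ = Dia not not (s -> (s or p)). Evaluate φ at each world:
  w0 (successors {w0, w2, w3, w4, w5, w6}): φ is true.
  w1 (successors {w1, w2, w7, w8}): φ is true.
  w2 (successors {w0, w1, w2, w3, w4, w5, w6}): φ is true.
  w3 (successors {w0, w2, w3, w4, w7, w8}): φ is true.
  w4 (successors {w1, w3, w4, w7, w8}): φ is true.
  w5 (successors {w1, w2, w3, w4, w5, w6, w7, w8}): φ is true.
  w6 (successors {w1, w4, w5, w6, w7, w8}): φ is true.
  w7 (successors {w0, w1, w2, w3, w4, w5, w7}): φ is true.
  w8 (successors {w0, w6, w7, w8}): φ is true.
For instance, at w7:
  At w7: Dia not not (s -> (s or p)) requires not not (s -> (s or p)) at some successor in {w0, w1, w2, w3, w4, w5, w7}.
    not not (s -> (s or p)) holds at w0, so Dia not not (s -> (s or p)) is true at w7.
Satisfying worlds: {w0, w1, w2, w3, w4, w5, w6, w7, w8}

w0, w1, w2, w3, w4, w5, w6, w7, w8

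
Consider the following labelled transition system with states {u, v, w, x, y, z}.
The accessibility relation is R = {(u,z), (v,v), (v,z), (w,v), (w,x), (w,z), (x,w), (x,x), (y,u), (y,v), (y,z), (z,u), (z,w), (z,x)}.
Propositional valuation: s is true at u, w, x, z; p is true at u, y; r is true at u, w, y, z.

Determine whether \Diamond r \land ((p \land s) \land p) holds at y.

At y: \Diamond r is true, (p \land s) \land p is false, so \Diamond r \land ((p \land s) \land p) is false.
  At y: \Diamond r requires r at some successor in {u, v, z}.
    r holds at u, so \Diamond r is true at y.

No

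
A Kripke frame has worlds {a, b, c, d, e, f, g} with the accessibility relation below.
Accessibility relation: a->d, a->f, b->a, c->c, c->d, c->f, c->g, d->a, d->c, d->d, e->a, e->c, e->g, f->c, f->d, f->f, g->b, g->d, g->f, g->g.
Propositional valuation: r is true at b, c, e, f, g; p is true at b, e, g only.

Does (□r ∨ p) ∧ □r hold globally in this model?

Recall that □ψ holds at a world iff ψ holds at every accessible world, and ◇ψ holds iff ψ holds at some accessible world.
Let φ = (□r ∨ p) ∧ □r. Evaluate φ at each world:
  a (successors {d, f}): φ is false.
  b (successors {a}): φ is false.
  c (successors {c, d, f, g}): φ is false.
  d (successors {a, c, d}): φ is false.
  e (successors {a, c, g}): φ is false.
  f (successors {c, d, f}): φ is false.
  g (successors {b, d, f, g}): φ is false.
Detail at a (counterexample):
  At a: □r ∨ p is false, □r is false, so (□r ∨ p) ∧ □r is false.
    At a: □r is false, p is false, so □r ∨ p is false.
      At a: □r requires r at every successor {d, f}.
        r fails at d, so □r is false at a.
    At a: □r requires r at every successor {d, f}.
      r fails at d, so □r is false at a.

No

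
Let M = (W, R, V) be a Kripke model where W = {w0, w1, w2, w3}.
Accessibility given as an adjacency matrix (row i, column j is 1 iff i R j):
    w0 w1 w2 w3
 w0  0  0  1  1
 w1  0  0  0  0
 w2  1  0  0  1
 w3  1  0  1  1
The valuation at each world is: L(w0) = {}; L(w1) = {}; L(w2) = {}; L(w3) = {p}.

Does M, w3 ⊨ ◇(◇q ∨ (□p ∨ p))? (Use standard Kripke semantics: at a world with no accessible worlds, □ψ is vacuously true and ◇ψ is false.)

Yes

At w3: ◇(◇q ∨ (□p ∨ p)) requires ◇q ∨ (□p ∨ p) at some successor in {w0, w2, w3}.
  ◇q ∨ (□p ∨ p) holds at w3, so ◇(◇q ∨ (□p ∨ p)) is true at w3.
    At w3: ◇q is false, □p ∨ p is true, so ◇q ∨ (□p ∨ p) is true.
      At w3: ◇q requires q at some successor in {w0, w2, w3}.
        At w0: q is false.
        At w2: q is false.
        At w3: q is false.
      So ◇q is false at w3.
      At w3: □p is false, p is true, so □p ∨ p is true.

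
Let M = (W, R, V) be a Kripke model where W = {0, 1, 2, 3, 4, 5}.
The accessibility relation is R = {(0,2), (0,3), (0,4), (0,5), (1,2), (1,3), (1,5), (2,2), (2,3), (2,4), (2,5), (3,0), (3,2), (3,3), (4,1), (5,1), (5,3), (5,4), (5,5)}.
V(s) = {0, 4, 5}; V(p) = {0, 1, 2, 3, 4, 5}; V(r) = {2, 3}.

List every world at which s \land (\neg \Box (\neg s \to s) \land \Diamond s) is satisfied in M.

0, 5

Recall that \Box ψ holds at a world iff ψ holds at every accessible world, and \Diamond ψ holds iff ψ holds at some accessible world.
Let φ = s \land (\neg \Box (\neg s \to s) \land \Diamond s). Evaluate φ at each world:
  0 (successors {2, 3, 4, 5}): φ is true.
  1 (successors {2, 3, 5}): φ is false.
  2 (successors {2, 3, 4, 5}): φ is false.
  3 (successors {0, 2, 3}): φ is false.
  4 (successors {1}): φ is false.
  5 (successors {1, 3, 4, 5}): φ is true.
For instance, at 2:
  At 2: s is false, \neg \Box (\neg s \to s) \land \Diamond s is true, so s \land (\neg \Box (\neg s \to s) \land \Diamond s) is false.
    At 2: \neg \Box (\neg s \to s) is true, \Diamond s is true, so \neg \Box (\neg s \to s) \land \Diamond s is true.
      At 2: \Box (\neg s \to s) is false, so \neg \Box (\neg s \to s) is true.
      At 2: \Diamond s requires s at some successor in {2, 3, 4, 5}.
        s holds at 4, so \Diamond s is true at 2.
Satisfying worlds: {0, 5}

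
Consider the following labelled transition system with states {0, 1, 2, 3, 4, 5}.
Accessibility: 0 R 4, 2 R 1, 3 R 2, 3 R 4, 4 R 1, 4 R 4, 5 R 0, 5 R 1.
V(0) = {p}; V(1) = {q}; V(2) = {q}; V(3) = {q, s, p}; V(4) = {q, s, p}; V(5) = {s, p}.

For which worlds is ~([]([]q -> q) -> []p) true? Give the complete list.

2, 3, 4

Let φ = ~([]([]q -> q) -> []p). Evaluate φ at each world:
  0 (successors {4}): φ is false.
  1 (successors ∅): φ is false.
  2 (successors {1}): φ is true.
  3 (successors {2, 4}): φ is true.
  4 (successors {1, 4}): φ is true.
  5 (successors {0, 1}): φ is false.
For instance, at 2:
  At 2: []([]q -> q) -> []p is false, so ~([]([]q -> q) -> []p) is true.
    At 2: []([]q -> q) is true, []p is false, so []([]q -> q) -> []p is false.
      At 2: []([]q -> q) requires []q -> q at every successor {1}.
        At 1: []q -> q is true.
      So []([]q -> q) is true at 2.
      At 2: []p requires p at every successor {1}.
        p fails at 1, so []p is false at 2.
Satisfying worlds: {2, 3, 4}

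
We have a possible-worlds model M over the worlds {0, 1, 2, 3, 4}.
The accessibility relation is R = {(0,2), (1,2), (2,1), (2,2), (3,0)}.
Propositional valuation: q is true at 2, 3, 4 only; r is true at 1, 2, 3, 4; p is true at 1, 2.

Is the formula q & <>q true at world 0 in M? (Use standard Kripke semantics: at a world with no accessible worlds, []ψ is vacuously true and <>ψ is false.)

At 0: q is false, <>q is true, so q & <>q is false.
  At 0: <>q requires q at some successor in {2}.
    q holds at 2, so <>q is true at 0.

No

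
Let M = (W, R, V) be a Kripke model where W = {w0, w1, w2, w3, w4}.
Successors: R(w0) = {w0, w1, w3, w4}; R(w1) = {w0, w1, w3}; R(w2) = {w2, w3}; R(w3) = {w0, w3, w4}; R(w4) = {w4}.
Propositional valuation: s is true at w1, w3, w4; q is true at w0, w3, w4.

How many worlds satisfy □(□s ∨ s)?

1

Let φ = □(□s ∨ s). Evaluate φ at each world:
  w0 (successors {w0, w1, w3, w4}): φ is false.
  w1 (successors {w0, w1, w3}): φ is false.
  w2 (successors {w2, w3}): φ is false.
  w3 (successors {w0, w3, w4}): φ is false.
  w4 (successors {w4}): φ is true.
For instance, at w2:
  At w2: □(□s ∨ s) requires □s ∨ s at every successor {w2, w3}.
    □s ∨ s fails at w2, so □(□s ∨ s) is false at w2.
      At w2: □s is false, s is false, so □s ∨ s is false.
Satisfying worlds: {w4}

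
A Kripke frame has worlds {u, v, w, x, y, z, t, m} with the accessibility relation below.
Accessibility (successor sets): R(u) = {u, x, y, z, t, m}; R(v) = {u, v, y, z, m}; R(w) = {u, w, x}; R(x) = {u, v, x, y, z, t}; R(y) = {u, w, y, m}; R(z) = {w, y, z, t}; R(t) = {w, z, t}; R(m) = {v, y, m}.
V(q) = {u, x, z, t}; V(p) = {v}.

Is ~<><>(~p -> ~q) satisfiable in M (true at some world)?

Let φ = ~<><>(~p -> ~q). Evaluate φ at each world:
  u (successors {u, x, y, z, t, m}): φ is false.
  v (successors {u, v, y, z, m}): φ is false.
  w (successors {u, w, x}): φ is false.
  x (successors {u, v, x, y, z, t}): φ is false.
  y (successors {u, w, y, m}): φ is false.
  z (successors {w, y, z, t}): φ is false.
  t (successors {w, z, t}): φ is false.
  m (successors {v, y, m}): φ is false.
For instance, at y:
  At y: <><>(~p -> ~q) is true, so ~<><>(~p -> ~q) is false.
    At y: <><>(~p -> ~q) requires <>(~p -> ~q) at some successor in {u, w, y, m}.
      <>(~p -> ~q) holds at u, so <><>(~p -> ~q) is true at y.

No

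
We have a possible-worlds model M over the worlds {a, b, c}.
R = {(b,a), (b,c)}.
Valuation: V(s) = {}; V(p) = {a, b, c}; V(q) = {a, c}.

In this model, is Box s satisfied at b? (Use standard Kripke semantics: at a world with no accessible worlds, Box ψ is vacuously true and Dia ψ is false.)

No

At b: Box s requires s at every successor {a, c}.
  s fails at a, so Box s is false at b.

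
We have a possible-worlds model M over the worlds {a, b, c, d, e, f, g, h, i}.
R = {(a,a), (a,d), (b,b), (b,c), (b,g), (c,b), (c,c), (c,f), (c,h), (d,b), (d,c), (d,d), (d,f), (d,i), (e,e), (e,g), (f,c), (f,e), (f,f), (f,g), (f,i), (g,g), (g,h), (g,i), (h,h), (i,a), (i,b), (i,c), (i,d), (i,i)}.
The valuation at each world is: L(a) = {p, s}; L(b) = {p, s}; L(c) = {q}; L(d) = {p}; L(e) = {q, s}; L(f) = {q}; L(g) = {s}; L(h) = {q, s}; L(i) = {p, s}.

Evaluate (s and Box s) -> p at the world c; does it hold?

At c: s and Box s is false, p is false, so (s and Box s) -> p is true.
  At c: s is false, Box s is false, so s and Box s is false.
    At c: Box s requires s at every successor {b, c, f, h}.
      s fails at c, so Box s is false at c.

Yes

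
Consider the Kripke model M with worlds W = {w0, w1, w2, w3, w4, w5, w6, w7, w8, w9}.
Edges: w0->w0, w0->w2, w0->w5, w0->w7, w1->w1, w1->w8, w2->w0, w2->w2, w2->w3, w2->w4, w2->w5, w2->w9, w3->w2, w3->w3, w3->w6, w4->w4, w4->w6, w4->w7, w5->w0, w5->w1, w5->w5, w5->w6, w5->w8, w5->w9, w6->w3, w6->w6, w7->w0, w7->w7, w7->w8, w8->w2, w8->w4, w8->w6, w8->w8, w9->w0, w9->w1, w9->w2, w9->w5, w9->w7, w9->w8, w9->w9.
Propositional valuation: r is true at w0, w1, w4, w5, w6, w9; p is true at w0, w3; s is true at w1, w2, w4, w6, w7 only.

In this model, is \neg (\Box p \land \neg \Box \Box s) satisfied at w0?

At w0: \Box p \land \neg \Box \Box s is false, so \neg (\Box p \land \neg \Box \Box s) is true.
  At w0: \Box p is false, \neg \Box \Box s is true, so \Box p \land \neg \Box \Box s is false.
    At w0: \Box p requires p at every successor {w0, w2, w5, w7}.
      p fails at w2, so \Box p is false at w0.
    At w0: \Box \Box s is false, so \neg \Box \Box s is true.
      At w0: \Box \Box s requires \Box s at every successor {w0, w2, w5, w7}.
        \Box s fails at w0, so \Box \Box s is false at w0.

Yes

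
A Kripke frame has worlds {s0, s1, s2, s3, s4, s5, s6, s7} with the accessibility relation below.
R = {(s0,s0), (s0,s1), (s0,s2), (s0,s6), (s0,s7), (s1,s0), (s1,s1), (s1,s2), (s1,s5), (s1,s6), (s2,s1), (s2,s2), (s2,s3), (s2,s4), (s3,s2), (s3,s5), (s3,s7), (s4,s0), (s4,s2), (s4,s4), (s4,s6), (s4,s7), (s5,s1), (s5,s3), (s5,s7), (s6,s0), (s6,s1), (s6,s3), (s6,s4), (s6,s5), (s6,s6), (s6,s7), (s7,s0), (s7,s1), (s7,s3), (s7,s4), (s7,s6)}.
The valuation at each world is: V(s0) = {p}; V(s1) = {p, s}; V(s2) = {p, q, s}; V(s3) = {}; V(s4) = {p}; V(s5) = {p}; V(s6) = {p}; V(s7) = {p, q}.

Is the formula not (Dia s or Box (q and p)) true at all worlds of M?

No

Let φ = not (Dia s or Box (q and p)). Evaluate φ at each world:
  s0 (successors {s0, s1, s2, s6, s7}): φ is false.
  s1 (successors {s0, s1, s2, s5, s6}): φ is false.
  s2 (successors {s1, s2, s3, s4}): φ is false.
  s3 (successors {s2, s5, s7}): φ is false.
  s4 (successors {s0, s2, s4, s6, s7}): φ is false.
  s5 (successors {s1, s3, s7}): φ is false.
  s6 (successors {s0, s1, s3, s4, s5, s6, s7}): φ is false.
  s7 (successors {s0, s1, s3, s4, s6}): φ is false.
Detail at s0 (counterexample):
  At s0: Dia s or Box (q and p) is true, so not (Dia s or Box (q and p)) is false.
    At s0: Dia s is true, Box (q and p) is false, so Dia s or Box (q and p) is true.
      At s0: Dia s requires s at some successor in {s0, s1, s2, s6, s7}.
        s holds at s1, so Dia s is true at s0.
      At s0: Box (q and p) requires q and p at every successor {s0, s1, s2, s6, s7}.
        q and p fails at s0, so Box (q and p) is false at s0.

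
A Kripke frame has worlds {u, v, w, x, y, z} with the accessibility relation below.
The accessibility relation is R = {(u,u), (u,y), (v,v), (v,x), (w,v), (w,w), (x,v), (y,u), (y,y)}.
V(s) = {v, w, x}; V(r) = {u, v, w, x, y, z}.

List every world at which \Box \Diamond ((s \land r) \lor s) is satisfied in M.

Let φ = \Box \Diamond ((s \land r) \lor s). Evaluate φ at each world:
  u (successors {u, y}): φ is false.
  v (successors {v, x}): φ is true.
  w (successors {v, w}): φ is true.
  x (successors {v}): φ is true.
  y (successors {u, y}): φ is false.
  z (successors ∅): φ is true.
For instance, at u:
  At u: \Box \Diamond ((s \land r) \lor s) requires \Diamond ((s \land r) \lor s) at every successor {u, y}.
    \Diamond ((s \land r) \lor s) fails at u, so \Box \Diamond ((s \land r) \lor s) is false at u.
      At u: \Diamond ((s \land r) \lor s) requires (s \land r) \lor s at some successor in {u, y}.
        At u: (s \land r) \lor s is false.
        At y: (s \land r) \lor s is false.
      So \Diamond ((s \land r) \lor s) is false at u.
Satisfying worlds: {v, w, x, z}

v, w, x, z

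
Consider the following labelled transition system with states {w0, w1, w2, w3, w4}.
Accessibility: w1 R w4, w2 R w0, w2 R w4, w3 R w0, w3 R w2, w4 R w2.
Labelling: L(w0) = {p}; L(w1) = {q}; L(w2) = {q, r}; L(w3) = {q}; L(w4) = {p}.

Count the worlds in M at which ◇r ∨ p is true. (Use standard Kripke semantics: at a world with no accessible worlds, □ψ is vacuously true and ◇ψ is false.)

Let φ = ◇r ∨ p. Evaluate φ at each world:
  w0 (successors ∅): φ is true.
  w1 (successors {w4}): φ is false.
  w2 (successors {w0, w4}): φ is false.
  w3 (successors {w0, w2}): φ is true.
  w4 (successors {w2}): φ is true.
For instance, at w4:
  At w4: ◇r is true, p is true, so ◇r ∨ p is true.
    At w4: ◇r requires r at some successor in {w2}.
      r holds at w2, so ◇r is true at w4.
Satisfying worlds: {w0, w3, w4}

3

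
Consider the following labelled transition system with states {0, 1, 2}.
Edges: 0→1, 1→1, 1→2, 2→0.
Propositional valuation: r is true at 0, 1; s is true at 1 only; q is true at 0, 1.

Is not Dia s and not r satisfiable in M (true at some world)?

Yes

Let φ = not Dia s and not r. Evaluate φ at each world:
  0 (successors {1}): φ is false.
  1 (successors {1, 2}): φ is false.
  2 (successors {0}): φ is true.
Detail at 2 (witness):
  At 2: not Dia s is true, not r is true, so not Dia s and not r is true.
    At 2: Dia s is false, so not Dia s is true.
      At 2: Dia s requires s at some successor in {0}.
        At 0: s is false.
      So Dia s is false at 2.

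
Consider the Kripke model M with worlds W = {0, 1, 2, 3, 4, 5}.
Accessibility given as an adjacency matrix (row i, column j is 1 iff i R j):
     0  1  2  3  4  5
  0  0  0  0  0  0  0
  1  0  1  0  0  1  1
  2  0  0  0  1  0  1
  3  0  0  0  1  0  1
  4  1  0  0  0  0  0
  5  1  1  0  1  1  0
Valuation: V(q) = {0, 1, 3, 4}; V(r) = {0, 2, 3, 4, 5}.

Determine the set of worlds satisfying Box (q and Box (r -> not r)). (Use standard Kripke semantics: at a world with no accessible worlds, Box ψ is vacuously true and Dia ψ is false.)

0, 4

Recall that Box ψ holds at a world iff ψ holds at every accessible world, and Dia ψ holds iff ψ holds at some accessible world.
Let φ = Box (q and Box (r -> not r)). Evaluate φ at each world:
  0 (successors ∅): φ is true.
  1 (successors {1, 4, 5}): φ is false.
  2 (successors {3, 5}): φ is false.
  3 (successors {3, 5}): φ is false.
  4 (successors {0}): φ is true.
  5 (successors {0, 1, 3, 4}): φ is false.
For instance, at 1:
  At 1: Box (q and Box (r -> not r)) requires q and Box (r -> not r) at every successor {1, 4, 5}.
    q and Box (r -> not r) fails at 1, so Box (q and Box (r -> not r)) is false at 1.
      At 1: q is true, Box (r -> not r) is false, so q and Box (r -> not r) is false.
Satisfying worlds: {0, 4}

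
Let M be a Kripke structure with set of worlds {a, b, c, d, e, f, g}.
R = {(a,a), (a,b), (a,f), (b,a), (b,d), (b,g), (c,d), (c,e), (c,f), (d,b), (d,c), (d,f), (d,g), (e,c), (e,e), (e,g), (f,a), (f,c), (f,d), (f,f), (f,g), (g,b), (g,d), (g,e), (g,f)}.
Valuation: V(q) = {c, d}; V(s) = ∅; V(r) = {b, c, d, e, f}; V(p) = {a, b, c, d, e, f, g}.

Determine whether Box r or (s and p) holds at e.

At e: Box r is false, s and p is false, so Box r or (s and p) is false.
  At e: Box r requires r at every successor {c, e, g}.
    r fails at g, so Box r is false at e.

No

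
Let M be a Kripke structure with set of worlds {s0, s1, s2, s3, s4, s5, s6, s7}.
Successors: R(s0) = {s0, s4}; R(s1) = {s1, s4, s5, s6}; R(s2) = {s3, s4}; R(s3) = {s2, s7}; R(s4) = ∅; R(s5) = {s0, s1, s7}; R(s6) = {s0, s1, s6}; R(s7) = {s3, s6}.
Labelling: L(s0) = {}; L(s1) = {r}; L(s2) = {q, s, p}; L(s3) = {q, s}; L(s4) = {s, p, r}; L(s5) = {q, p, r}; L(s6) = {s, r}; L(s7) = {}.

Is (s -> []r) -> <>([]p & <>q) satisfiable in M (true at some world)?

Yes

Let φ = (s -> []r) -> <>([]p & <>q). Evaluate φ at each world:
  s0 (successors {s0, s4}): φ is false.
  s1 (successors {s1, s4, s5, s6}): φ is false.
  s2 (successors {s3, s4}): φ is true.
  s3 (successors {s2, s7}): φ is true.
  s4 (successors ∅): φ is false.
  s5 (successors {s0, s1, s7}): φ is false.
  s6 (successors {s0, s1, s6}): φ is true.
  s7 (successors {s3, s6}): φ is false.
Detail at s2 (witness):
  At s2: s -> []r is false, <>([]p & <>q) is false, so (s -> []r) -> <>([]p & <>q) is true.
    At s2: s is true, []r is false, so s -> []r is false.
      At s2: []r requires r at every successor {s3, s4}.
        r fails at s3, so []r is false at s2.
    At s2: <>([]p & <>q) requires []p & <>q at some successor in {s3, s4}.
      At s3: []p & <>q is false.
      At s4: []p & <>q is false.
    So <>([]p & <>q) is false at s2.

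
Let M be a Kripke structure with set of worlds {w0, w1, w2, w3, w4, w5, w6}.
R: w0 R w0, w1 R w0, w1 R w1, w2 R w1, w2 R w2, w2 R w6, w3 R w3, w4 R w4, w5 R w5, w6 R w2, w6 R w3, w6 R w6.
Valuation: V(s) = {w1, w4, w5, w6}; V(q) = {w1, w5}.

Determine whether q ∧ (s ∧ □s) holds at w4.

No

At w4: q is false, s ∧ □s is true, so q ∧ (s ∧ □s) is false.
  At w4: s is true, □s is true, so s ∧ □s is true.
    At w4: □s requires s at every successor {w4}.
      At w4: s is true.
    So □s is true at w4.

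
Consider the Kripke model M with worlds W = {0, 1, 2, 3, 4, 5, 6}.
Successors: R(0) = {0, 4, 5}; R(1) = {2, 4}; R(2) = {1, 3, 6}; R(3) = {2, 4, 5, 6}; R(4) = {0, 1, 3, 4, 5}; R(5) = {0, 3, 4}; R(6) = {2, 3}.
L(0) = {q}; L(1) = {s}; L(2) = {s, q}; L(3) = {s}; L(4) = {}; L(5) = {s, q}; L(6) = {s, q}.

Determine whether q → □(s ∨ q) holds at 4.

At 4: q is false, □(s ∨ q) is false, so q → □(s ∨ q) is true.
  At 4: □(s ∨ q) requires s ∨ q at every successor {0, 1, 3, 4, 5}.
    s ∨ q fails at 4, so □(s ∨ q) is false at 4.

Yes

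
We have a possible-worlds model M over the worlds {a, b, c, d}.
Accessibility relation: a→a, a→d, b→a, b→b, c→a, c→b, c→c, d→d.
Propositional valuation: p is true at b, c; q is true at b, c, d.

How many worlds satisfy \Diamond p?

2

Let φ = \Diamond p. Evaluate φ at each world:
  a (successors {a, d}): φ is false.
  b (successors {a, b}): φ is true.
  c (successors {a, b, c}): φ is true.
  d (successors {d}): φ is false.
For instance, at d:
  At d: \Diamond p requires p at some successor in {d}.
    At d: p is false.
  So \Diamond p is false at d.
Satisfying worlds: {b, c}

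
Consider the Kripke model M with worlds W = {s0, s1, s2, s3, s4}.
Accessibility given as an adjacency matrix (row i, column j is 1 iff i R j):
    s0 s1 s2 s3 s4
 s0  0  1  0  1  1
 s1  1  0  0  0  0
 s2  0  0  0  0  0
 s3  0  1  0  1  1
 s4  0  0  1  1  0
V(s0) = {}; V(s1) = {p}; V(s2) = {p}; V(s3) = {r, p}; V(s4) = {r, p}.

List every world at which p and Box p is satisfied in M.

s2, s3, s4

Recall that Box ψ holds at a world iff ψ holds at every accessible world, and Dia ψ holds iff ψ holds at some accessible world.
Let φ = p and Box p. Evaluate φ at each world:
  s0 (successors {s1, s3, s4}): φ is false.
  s1 (successors {s0}): φ is false.
  s2 (successors ∅): φ is true.
  s3 (successors {s1, s3, s4}): φ is true.
  s4 (successors {s2, s3}): φ is true.
For instance, at s4:
  At s4: p is true, Box p is true, so p and Box p is true.
    At s4: Box p requires p at every successor {s2, s3}.
      At s2: p is true.
      At s3: p is true.
    So Box p is true at s4.
Satisfying worlds: {s2, s3, s4}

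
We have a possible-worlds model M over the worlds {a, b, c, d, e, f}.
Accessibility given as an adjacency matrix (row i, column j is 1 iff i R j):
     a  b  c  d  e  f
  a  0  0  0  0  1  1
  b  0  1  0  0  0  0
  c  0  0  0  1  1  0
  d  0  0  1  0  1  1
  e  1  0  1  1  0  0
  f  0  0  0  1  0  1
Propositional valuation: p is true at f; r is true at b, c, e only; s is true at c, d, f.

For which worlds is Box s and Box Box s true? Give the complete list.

Let φ = Box s and Box Box s. Evaluate φ at each world:
  a (successors {e, f}): φ is false.
  b (successors {b}): φ is false.
  c (successors {d, e}): φ is false.
  d (successors {c, e, f}): φ is false.
  e (successors {a, c, d}): φ is false.
  f (successors {d, f}): φ is false.
For instance, at c:
  At c: Box s is false, Box Box s is false, so Box s and Box Box s is false.
    At c: Box s requires s at every successor {d, e}.
      s fails at e, so Box s is false at c.
    At c: Box Box s requires Box s at every successor {d, e}.
      Box s fails at d, so Box Box s is false at c.
Satisfying worlds: none.

none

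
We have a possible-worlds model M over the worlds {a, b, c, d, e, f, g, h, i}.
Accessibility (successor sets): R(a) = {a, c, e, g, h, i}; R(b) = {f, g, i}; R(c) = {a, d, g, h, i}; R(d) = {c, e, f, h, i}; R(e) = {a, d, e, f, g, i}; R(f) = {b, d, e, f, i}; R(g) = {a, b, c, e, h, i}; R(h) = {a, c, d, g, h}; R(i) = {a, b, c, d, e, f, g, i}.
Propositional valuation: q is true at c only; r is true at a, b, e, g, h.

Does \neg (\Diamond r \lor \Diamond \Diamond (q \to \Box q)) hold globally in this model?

No

Let φ = \neg (\Diamond r \lor \Diamond \Diamond (q \to \Box q)). Evaluate φ at each world:
  a (successors {a, c, e, g, h, i}): φ is false.
  b (successors {f, g, i}): φ is false.
  c (successors {a, d, g, h, i}): φ is false.
  d (successors {c, e, f, h, i}): φ is false.
  e (successors {a, d, e, f, g, i}): φ is false.
  f (successors {b, d, e, f, i}): φ is false.
  g (successors {a, b, c, e, h, i}): φ is false.
  h (successors {a, c, d, g, h}): φ is false.
  i (successors {a, b, c, d, e, f, g, i}): φ is false.
Detail at a (counterexample):
  At a: \Diamond r \lor \Diamond \Diamond (q \to \Box q) is true, so \neg (\Diamond r \lor \Diamond \Diamond (q \to \Box q)) is false.
    At a: \Diamond r is true, \Diamond \Diamond (q \to \Box q) is true, so \Diamond r \lor \Diamond \Diamond (q \to \Box q) is true.
      At a: \Diamond r requires r at some successor in {a, c, e, g, h, i}.
        r holds at a, so \Diamond r is true at a.
      At a: \Diamond \Diamond (q \to \Box q) requires \Diamond (q \to \Box q) at some successor in {a, c, e, g, h, i}.
        \Diamond (q \to \Box q) holds at a, so \Diamond \Diamond (q \to \Box q) is true at a.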